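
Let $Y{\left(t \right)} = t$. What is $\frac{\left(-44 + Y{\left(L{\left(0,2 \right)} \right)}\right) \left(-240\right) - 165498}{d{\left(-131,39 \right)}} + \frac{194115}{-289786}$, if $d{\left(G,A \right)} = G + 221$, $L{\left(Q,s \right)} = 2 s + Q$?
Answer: $- \frac{2510807121}{1448930} \approx -1732.9$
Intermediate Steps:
$L{\left(Q,s \right)} = Q + 2 s$
$d{\left(G,A \right)} = 221 + G$
$\frac{\left(-44 + Y{\left(L{\left(0,2 \right)} \right)}\right) \left(-240\right) - 165498}{d{\left(-131,39 \right)}} + \frac{194115}{-289786} = \frac{\left(-44 + \left(0 + 2 \cdot 2\right)\right) \left(-240\right) - 165498}{221 - 131} + \frac{194115}{-289786} = \frac{\left(-44 + \left(0 + 4\right)\right) \left(-240\right) - 165498}{90} + 194115 \left(- \frac{1}{289786}\right) = \left(\left(-44 + 4\right) \left(-240\right) - 165498\right) \frac{1}{90} - \frac{194115}{289786} = \left(\left(-40\right) \left(-240\right) - 165498\right) \frac{1}{90} - \frac{194115}{289786} = \left(9600 - 165498\right) \frac{1}{90} - \frac{194115}{289786} = \left(-155898\right) \frac{1}{90} - \frac{194115}{289786} = - \frac{8661}{5} - \frac{194115}{289786} = - \frac{2510807121}{1448930}$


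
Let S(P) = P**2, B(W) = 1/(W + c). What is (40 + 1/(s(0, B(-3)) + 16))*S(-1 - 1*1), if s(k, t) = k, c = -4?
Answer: 641/4 ≈ 160.25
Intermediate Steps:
B(W) = 1/(-4 + W) (B(W) = 1/(W - 4) = 1/(-4 + W))
(40 + 1/(s(0, B(-3)) + 16))*S(-1 - 1*1) = (40 + 1/(0 + 16))*(-1 - 1*1)**2 = (40 + 1/16)*(-1 - 1)**2 = (40 + 1/16)*(-2)**2 = (641/16)*4 = 641/4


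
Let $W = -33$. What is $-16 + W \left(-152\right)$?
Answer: $5000$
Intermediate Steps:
$-16 + W \left(-152\right) = -16 - -5016 = -16 + 5016 = 5000$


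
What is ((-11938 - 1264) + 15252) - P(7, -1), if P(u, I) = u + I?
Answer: 2044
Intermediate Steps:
P(u, I) = I + u
((-11938 - 1264) + 15252) - P(7, -1) = ((-11938 - 1264) + 15252) - (-1 + 7) = (-13202 + 15252) - 1*6 = 2050 - 6 = 2044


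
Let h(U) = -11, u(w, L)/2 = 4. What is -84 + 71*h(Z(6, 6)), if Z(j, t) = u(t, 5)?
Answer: -865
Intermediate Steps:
u(w, L) = 8 (u(w, L) = 2*4 = 8)
Z(j, t) = 8
-84 + 71*h(Z(6, 6)) = -84 + 71*(-11) = -84 - 781 = -865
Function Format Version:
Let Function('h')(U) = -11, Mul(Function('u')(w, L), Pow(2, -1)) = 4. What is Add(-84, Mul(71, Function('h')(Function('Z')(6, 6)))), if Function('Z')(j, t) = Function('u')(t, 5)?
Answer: -865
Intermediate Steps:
Function('u')(w, L) = 8 (Function('u')(w, L) = Mul(2, 4) = 8)
Function('Z')(j, t) = 8
Add(-84, Mul(71, Function('h')(Function('Z')(6, 6)))) = Add(-84, Mul(71, -11)) = Add(-84, -781) = -865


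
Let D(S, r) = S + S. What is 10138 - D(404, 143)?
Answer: 9330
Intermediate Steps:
D(S, r) = 2*S
10138 - D(404, 143) = 10138 - 2*404 = 10138 - 1*808 = 10138 - 808 = 9330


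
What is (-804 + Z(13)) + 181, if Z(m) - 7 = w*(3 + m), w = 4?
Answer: -552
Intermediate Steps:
Z(m) = 19 + 4*m (Z(m) = 7 + 4*(3 + m) = 7 + (12 + 4*m) = 19 + 4*m)
(-804 + Z(13)) + 181 = (-804 + (19 + 4*13)) + 181 = (-804 + (19 + 52)) + 181 = (-804 + 71) + 181 = -733 + 181 = -552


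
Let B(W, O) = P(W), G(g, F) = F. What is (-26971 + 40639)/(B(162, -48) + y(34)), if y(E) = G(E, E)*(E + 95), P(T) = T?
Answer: 1139/379 ≈ 3.0053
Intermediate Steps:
B(W, O) = W
y(E) = E*(95 + E) (y(E) = E*(E + 95) = E*(95 + E))
(-26971 + 40639)/(B(162, -48) + y(34)) = (-26971 + 40639)/(162 + 34*(95 + 34)) = 13668/(162 + 34*129) = 13668/(162 + 4386) = 13668/4548 = 13668*(1/4548) = 1139/379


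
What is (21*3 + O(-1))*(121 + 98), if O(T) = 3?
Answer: 14454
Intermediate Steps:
(21*3 + O(-1))*(121 + 98) = (21*3 + 3)*(121 + 98) = (63 + 3)*219 = 66*219 = 14454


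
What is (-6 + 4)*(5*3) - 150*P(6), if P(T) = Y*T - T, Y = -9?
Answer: 8970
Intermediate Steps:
P(T) = -10*T (P(T) = -9*T - T = -10*T)
(-6 + 4)*(5*3) - 150*P(6) = (-6 + 4)*(5*3) - (-1500)*6 = -2*15 - 150*(-60) = -30 + 9000 = 8970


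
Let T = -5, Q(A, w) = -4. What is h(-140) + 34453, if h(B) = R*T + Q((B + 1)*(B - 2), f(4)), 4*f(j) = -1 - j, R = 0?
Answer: 34449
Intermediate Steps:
f(j) = -¼ - j/4 (f(j) = (-1 - j)/4 = -¼ - j/4)
h(B) = -4 (h(B) = 0*(-5) - 4 = 0 - 4 = -4)
h(-140) + 34453 = -4 + 34453 = 34449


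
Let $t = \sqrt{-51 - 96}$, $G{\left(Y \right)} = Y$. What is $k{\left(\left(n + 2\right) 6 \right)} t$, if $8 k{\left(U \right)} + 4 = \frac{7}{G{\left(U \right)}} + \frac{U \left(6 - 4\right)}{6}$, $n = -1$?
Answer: $- \frac{35 i \sqrt{3}}{48} \approx - 1.263 i$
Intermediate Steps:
$t = 7 i \sqrt{3}$ ($t = \sqrt{-147} = 7 i \sqrt{3} \approx 12.124 i$)
$k{\left(U \right)} = - \frac{1}{2} + \frac{U}{24} + \frac{7}{8 U}$ ($k{\left(U \right)} = - \frac{1}{2} + \frac{\frac{7}{U} + \frac{U \left(6 - 4\right)}{6}}{8} = - \frac{1}{2} + \frac{\frac{7}{U} + U 2 \cdot \frac{1}{6}}{8} = - \frac{1}{2} + \frac{\frac{7}{U} + 2 U \frac{1}{6}}{8} = - \frac{1}{2} + \frac{\frac{7}{U} + \frac{U}{3}}{8} = - \frac{1}{2} + \left(\frac{U}{24} + \frac{7}{8 U}\right) = - \frac{1}{2} + \frac{U}{24} + \frac{7}{8 U}$)
$k{\left(\left(n + 2\right) 6 \right)} t = \frac{21 + \left(-1 + 2\right) 6 \left(-12 + \left(-1 + 2\right) 6\right)}{24 \left(-1 + 2\right) 6} \cdot 7 i \sqrt{3} = \frac{21 + 1 \cdot 6 \left(-12 + 1 \cdot 6\right)}{24 \cdot 1 \cdot 6} \cdot 7 i \sqrt{3} = \frac{21 + 6 \left(-12 + 6\right)}{24 \cdot 6} \cdot 7 i \sqrt{3} = \frac{1}{24} \cdot \frac{1}{6} \left(21 + 6 \left(-6\right)\right) 7 i \sqrt{3} = \frac{1}{24} \cdot \frac{1}{6} \left(21 - 36\right) 7 i \sqrt{3} = \frac{1}{24} \cdot \frac{1}{6} \left(-15\right) 7 i \sqrt{3} = - \frac{5 \cdot 7 i \sqrt{3}}{48} = - \frac{35 i \sqrt{3}}{48}$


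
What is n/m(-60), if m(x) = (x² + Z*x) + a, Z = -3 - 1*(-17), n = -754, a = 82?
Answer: -13/49 ≈ -0.26531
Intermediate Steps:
Z = 14 (Z = -3 + 17 = 14)
m(x) = 82 + x² + 14*x (m(x) = (x² + 14*x) + 82 = 82 + x² + 14*x)
n/m(-60) = -754/(82 + (-60)² + 14*(-60)) = -754/(82 + 3600 - 840) = -754/2842 = -754*1/2842 = -13/49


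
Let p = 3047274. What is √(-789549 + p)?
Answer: 5*√90309 ≈ 1502.6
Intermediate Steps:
√(-789549 + p) = √(-789549 + 3047274) = √2257725 = 5*√90309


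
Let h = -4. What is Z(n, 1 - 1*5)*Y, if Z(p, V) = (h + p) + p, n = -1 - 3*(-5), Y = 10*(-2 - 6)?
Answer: -1920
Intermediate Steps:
Y = -80 (Y = 10*(-8) = -80)
n = 14 (n = -1 + 15 = 14)
Z(p, V) = -4 + 2*p (Z(p, V) = (-4 + p) + p = -4 + 2*p)
Z(n, 1 - 1*5)*Y = (-4 + 2*14)*(-80) = (-4 + 28)*(-80) = 24*(-80) = -1920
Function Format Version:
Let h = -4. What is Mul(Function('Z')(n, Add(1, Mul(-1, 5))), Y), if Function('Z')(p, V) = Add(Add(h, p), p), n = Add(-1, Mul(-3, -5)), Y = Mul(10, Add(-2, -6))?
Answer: -1920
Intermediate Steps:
Y = -80 (Y = Mul(10, -8) = -80)
n = 14 (n = Add(-1, 15) = 14)
Function('Z')(p, V) = Add(-4, Mul(2, p)) (Function('Z')(p, V) = Add(Add(-4, p), p) = Add(-4, Mul(2, p)))
Mul(Function('Z')(n, Add(1, Mul(-1, 5))), Y) = Mul(Add(-4, Mul(2, 14)), -80) = Mul(Add(-4, 28), -80) = Mul(24, -80) = -1920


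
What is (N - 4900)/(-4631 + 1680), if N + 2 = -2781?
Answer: 591/227 ≈ 2.6035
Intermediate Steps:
N = -2783 (N = -2 - 2781 = -2783)
(N - 4900)/(-4631 + 1680) = (-2783 - 4900)/(-4631 + 1680) = -7683/(-2951) = -7683*(-1/2951) = 591/227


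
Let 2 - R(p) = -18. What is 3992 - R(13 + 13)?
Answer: 3972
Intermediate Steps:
R(p) = 20 (R(p) = 2 - 1*(-18) = 2 + 18 = 20)
3992 - R(13 + 13) = 3992 - 1*20 = 3992 - 20 = 3972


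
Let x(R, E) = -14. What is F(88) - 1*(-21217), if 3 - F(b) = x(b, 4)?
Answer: 21234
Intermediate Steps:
F(b) = 17 (F(b) = 3 - 1*(-14) = 3 + 14 = 17)
F(88) - 1*(-21217) = 17 - 1*(-21217) = 17 + 21217 = 21234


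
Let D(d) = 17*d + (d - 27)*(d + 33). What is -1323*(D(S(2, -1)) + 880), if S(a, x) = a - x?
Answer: -88641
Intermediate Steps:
D(d) = 17*d + (-27 + d)*(33 + d)
-1323*(D(S(2, -1)) + 880) = -1323*((-891 + (2 - 1*(-1))**2 + 23*(2 - 1*(-1))) + 880) = -1323*((-891 + (2 + 1)**2 + 23*(2 + 1)) + 880) = -1323*((-891 + 3**2 + 23*3) + 880) = -1323*((-891 + 9 + 69) + 880) = -1323*(-813 + 880) = -1323*67 = -88641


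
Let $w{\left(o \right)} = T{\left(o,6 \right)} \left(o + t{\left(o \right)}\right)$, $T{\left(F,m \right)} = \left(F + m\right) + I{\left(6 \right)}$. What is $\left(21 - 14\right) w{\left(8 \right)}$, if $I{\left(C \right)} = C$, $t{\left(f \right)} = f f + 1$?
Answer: $10220$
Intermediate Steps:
$t{\left(f \right)} = 1 + f^{2}$ ($t{\left(f \right)} = f^{2} + 1 = 1 + f^{2}$)
$T{\left(F,m \right)} = 6 + F + m$ ($T{\left(F,m \right)} = \left(F + m\right) + 6 = 6 + F + m$)
$w{\left(o \right)} = \left(12 + o\right) \left(1 + o + o^{2}\right)$ ($w{\left(o \right)} = \left(6 + o + 6\right) \left(o + \left(1 + o^{2}\right)\right) = \left(12 + o\right) \left(1 + o + o^{2}\right)$)
$\left(21 - 14\right) w{\left(8 \right)} = \left(21 - 14\right) \left(12 + 8\right) \left(1 + 8 + 8^{2}\right) = 7 \cdot 20 \left(1 + 8 + 64\right) = 7 \cdot 20 \cdot 73 = 7 \cdot 1460 = 10220$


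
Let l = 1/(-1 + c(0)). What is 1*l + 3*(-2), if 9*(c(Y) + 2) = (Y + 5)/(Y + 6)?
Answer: -996/157 ≈ -6.3439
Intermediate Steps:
c(Y) = -2 + (5 + Y)/(9*(6 + Y)) (c(Y) = -2 + ((Y + 5)/(Y + 6))/9 = -2 + ((5 + Y)/(6 + Y))/9 = -2 + (5 + Y)/(9*(6 + Y)))
l = -54/157 (l = 1/(-1 + (-103 - 17*0)/(9*(6 + 0))) = 1/(-1 + (1/9)*(-103 + 0)/6) = 1/(-1 + (1/9)*(1/6)*(-103)) = 1/(-1 - 103/54) = 1/(-157/54) = -54/157 ≈ -0.34395)
1*l + 3*(-2) = 1*(-54/157) + 3*(-2) = -54/157 - 6 = -996/157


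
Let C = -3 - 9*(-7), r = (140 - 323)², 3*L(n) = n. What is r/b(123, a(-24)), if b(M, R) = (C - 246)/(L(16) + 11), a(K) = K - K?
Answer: -182329/62 ≈ -2940.8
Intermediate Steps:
L(n) = n/3
a(K) = 0
r = 33489 (r = (-183)² = 33489)
C = 60 (C = -3 + 63 = 60)
b(M, R) = -558/49 (b(M, R) = (60 - 246)/((⅓)*16 + 11) = -186/(16/3 + 11) = -186/49/3 = -186*3/49 = -558/49)
r/b(123, a(-24)) = 33489/(-558/49) = 33489*(-49/558) = -182329/62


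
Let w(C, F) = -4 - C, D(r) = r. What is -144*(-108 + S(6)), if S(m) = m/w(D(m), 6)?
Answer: 78192/5 ≈ 15638.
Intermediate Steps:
S(m) = m/(-4 - m)
-144*(-108 + S(6)) = -144*(-108 - 1*6/(4 + 6)) = -144*(-108 - 1*6/10) = -144*(-108 - 1*6*⅒) = -144*(-108 - ⅗) = -144*(-543/5) = 78192/5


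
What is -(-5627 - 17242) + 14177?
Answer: 37046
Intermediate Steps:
-(-5627 - 17242) + 14177 = -1*(-22869) + 14177 = 22869 + 14177 = 37046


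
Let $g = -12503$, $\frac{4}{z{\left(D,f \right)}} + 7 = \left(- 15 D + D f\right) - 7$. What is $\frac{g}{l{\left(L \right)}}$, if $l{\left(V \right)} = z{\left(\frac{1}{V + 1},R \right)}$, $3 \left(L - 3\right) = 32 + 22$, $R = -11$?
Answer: $\frac{2088001}{44} \approx 47455.0$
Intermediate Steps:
$z{\left(D,f \right)} = \frac{4}{-14 - 15 D + D f}$ ($z{\left(D,f \right)} = \frac{4}{-7 - \left(7 + 15 D - D f\right)} = \frac{4}{-14 - 15 D + D f}$)
$L = 21$ ($L = 3 + \frac{32 + 22}{3} = 3 + \frac{1}{3} \cdot 54 = 3 + 18 = 21$)
$l{\left(V \right)} = \frac{4}{-14 - \frac{26}{1 + V}}$ ($l{\left(V \right)} = \frac{4}{-14 - \frac{15}{V + 1} + \frac{1}{V + 1} \left(-11\right)} = \frac{4}{-14 - \frac{15}{1 + V} + \frac{1}{1 + V} \left(-11\right)} = \frac{4}{-14 - \frac{15}{1 + V} - \frac{11}{1 + V}} = \frac{4}{-14 - \frac{26}{1 + V}}$)
$\frac{g}{l{\left(L \right)}} = - \frac{12503}{2 \frac{1}{20 + 7 \cdot 21} \left(-1 - 21\right)} = - \frac{12503}{2 \frac{1}{20 + 147} \left(-1 - 21\right)} = - \frac{12503}{2 \cdot \frac{1}{167} \left(-22\right)} = - \frac{12503}{- \frac{44}{167}} = \left(-12503\right) \left(- \frac{167}{44}\right) = \frac{2088001}{44}$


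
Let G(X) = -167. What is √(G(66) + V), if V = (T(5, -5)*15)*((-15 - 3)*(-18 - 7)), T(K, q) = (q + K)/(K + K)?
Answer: I*√167 ≈ 12.923*I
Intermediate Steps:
T(K, q) = (K + q)/(2*K) (T(K, q) = (K + q)/((2*K)) = (K + q)*(1/(2*K)) = (K + q)/(2*K))
V = 0 (V = (((½)*(5 - 5)/5)*15)*((-15 - 3)*(-18 - 7)) = (((½)*(⅕)*0)*15)*(-18*(-25)) = (0*15)*450 = 0*450 = 0)
√(G(66) + V) = √(-167 + 0) = √(-167) = I*√167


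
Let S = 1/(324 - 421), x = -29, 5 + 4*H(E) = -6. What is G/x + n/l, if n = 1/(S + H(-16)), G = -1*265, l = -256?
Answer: 18166973/1987776 ≈ 9.1393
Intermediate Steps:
H(E) = -11/4 (H(E) = -5/4 + (¼)*(-6) = -5/4 - 3/2 = -11/4)
G = -265
S = -1/97 (S = 1/(-97) = -1/97 ≈ -0.010309)
n = -388/1071 (n = 1/(-1/97 - 11/4) = 1/(-1071/388) = -388/1071 ≈ -0.36228)
G/x + n/l = -265/(-29) - 388/1071/(-256) = -265*(-1/29) - 388/1071*(-1/256) = 265/29 + 97/68544 = 18166973/1987776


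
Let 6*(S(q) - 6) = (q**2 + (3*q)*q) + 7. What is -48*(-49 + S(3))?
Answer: 1720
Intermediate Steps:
S(q) = 43/6 + 2*q**2/3 (S(q) = 6 + ((q**2 + (3*q)*q) + 7)/6 = 6 + ((q**2 + 3*q**2) + 7)/6 = 6 + (4*q**2 + 7)/6 = 6 + (7 + 4*q**2)/6 = 6 + (7/6 + 2*q**2/3) = 43/6 + 2*q**2/3)
-48*(-49 + S(3)) = -48*(-49 + (43/6 + (2/3)*3**2)) = -48*(-49 + (43/6 + (2/3)*9)) = -48*(-49 + (43/6 + 6)) = -48*(-49 + 79/6) = -48*(-215/6) = 1720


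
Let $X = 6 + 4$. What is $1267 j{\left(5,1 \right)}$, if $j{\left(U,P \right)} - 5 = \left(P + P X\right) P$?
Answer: $20272$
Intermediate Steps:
$X = 10$
$j{\left(U,P \right)} = 5 + 11 P^{2}$ ($j{\left(U,P \right)} = 5 + \left(P + P 10\right) P = 5 + \left(P + 10 P\right) P = 5 + 11 P P = 5 + 11 P^{2}$)
$1267 j{\left(5,1 \right)} = 1267 \left(5 + 11 \cdot 1^{2}\right) = 1267 \left(5 + 11 \cdot 1\right) = 1267 \left(5 + 11\right) = 1267 \cdot 16 = 20272$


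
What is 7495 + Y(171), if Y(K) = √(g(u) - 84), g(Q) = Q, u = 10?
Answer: 7495 + I*√74 ≈ 7495.0 + 8.6023*I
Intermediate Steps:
Y(K) = I*√74 (Y(K) = √(10 - 84) = √(-74) = I*√74)
7495 + Y(171) = 7495 + I*√74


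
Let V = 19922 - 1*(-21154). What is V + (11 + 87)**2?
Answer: 50680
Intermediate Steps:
V = 41076 (V = 19922 + 21154 = 41076)
V + (11 + 87)**2 = 41076 + (11 + 87)**2 = 41076 + 98**2 = 41076 + 9604 = 50680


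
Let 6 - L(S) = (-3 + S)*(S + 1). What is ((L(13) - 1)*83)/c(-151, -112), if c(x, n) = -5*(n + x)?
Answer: -2241/263 ≈ -8.5209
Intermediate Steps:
L(S) = 6 - (1 + S)*(-3 + S) (L(S) = 6 - (-3 + S)*(S + 1) = 6 - (-3 + S)*(1 + S) = 6 - (1 + S)*(-3 + S))
c(x, n) = -5*n - 5*x
((L(13) - 1)*83)/c(-151, -112) = (((9 - 1*13² + 2*13) - 1)*83)/(-5*(-112) - 5*(-151)) = (((9 - 1*169 + 26) - 1)*83)/(560 + 755) = (((9 - 169 + 26) - 1)*83)/1315 = ((-134 - 1)*83)*(1/1315) = -135*83*(1/1315) = -11205*1/1315 = -2241/263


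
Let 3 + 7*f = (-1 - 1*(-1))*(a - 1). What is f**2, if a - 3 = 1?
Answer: 9/49 ≈ 0.18367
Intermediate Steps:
a = 4 (a = 3 + 1 = 4)
f = -3/7 (f = -3/7 + ((-1 - 1*(-1))*(4 - 1))/7 = -3/7 + ((-1 + 1)*3)/7 = -3/7 + (0*3)/7 = -3/7 + (1/7)*0 = -3/7 + 0 = -3/7 ≈ -0.42857)
f**2 = (-3/7)**2 = 9/49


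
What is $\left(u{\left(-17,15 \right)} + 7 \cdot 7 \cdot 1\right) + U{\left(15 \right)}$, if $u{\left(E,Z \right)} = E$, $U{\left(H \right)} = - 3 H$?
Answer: $-13$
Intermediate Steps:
$\left(u{\left(-17,15 \right)} + 7 \cdot 7 \cdot 1\right) + U{\left(15 \right)} = \left(-17 + 7 \cdot 7 \cdot 1\right) - 45 = \left(-17 + 49 \cdot 1\right) - 45 = \left(-17 + 49\right) - 45 = 32 - 45 = -13$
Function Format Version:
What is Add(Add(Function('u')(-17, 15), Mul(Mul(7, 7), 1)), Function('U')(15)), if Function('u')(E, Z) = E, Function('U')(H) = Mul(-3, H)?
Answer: -13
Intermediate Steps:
Add(Add(Function('u')(-17, 15), Mul(Mul(7, 7), 1)), Function('U')(15)) = Add(Add(-17, Mul(Mul(7, 7), 1)), Mul(-3, 15)) = Add(Add(-17, Mul(49, 1)), -45) = Add(Add(-17, 49), -45) = Add(32, -45) = -13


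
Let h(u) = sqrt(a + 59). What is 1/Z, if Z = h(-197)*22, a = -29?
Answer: sqrt(30)/660 ≈ 0.0082988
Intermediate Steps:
h(u) = sqrt(30) (h(u) = sqrt(-29 + 59) = sqrt(30))
Z = 22*sqrt(30) (Z = sqrt(30)*22 = 22*sqrt(30) ≈ 120.50)
1/Z = 1/(22*sqrt(30)) = sqrt(30)/660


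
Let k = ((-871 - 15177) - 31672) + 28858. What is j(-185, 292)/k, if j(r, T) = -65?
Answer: 65/18862 ≈ 0.0034461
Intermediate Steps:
k = -18862 (k = (-16048 - 31672) + 28858 = -47720 + 28858 = -18862)
j(-185, 292)/k = -65/(-18862) = -65*(-1/18862) = 65/18862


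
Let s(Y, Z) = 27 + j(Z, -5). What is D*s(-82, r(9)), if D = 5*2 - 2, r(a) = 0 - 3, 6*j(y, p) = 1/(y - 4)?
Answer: 4532/21 ≈ 215.81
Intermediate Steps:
j(y, p) = 1/(6*(-4 + y)) (j(y, p) = 1/(6*(y - 4)) = 1/(6*(-4 + y)))
r(a) = -3
s(Y, Z) = 27 + 1/(6*(-4 + Z))
D = 8 (D = 10 - 2 = 8)
D*s(-82, r(9)) = 8*((-647 + 162*(-3))/(6*(-4 - 3))) = 8*((⅙)*(-647 - 486)/(-7)) = 8*((⅙)*(-⅐)*(-1133)) = 8*(1133/42) = 4532/21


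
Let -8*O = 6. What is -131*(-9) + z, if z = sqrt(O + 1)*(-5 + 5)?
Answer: 1179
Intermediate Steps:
O = -3/4 (O = -1/8*6 = -3/4 ≈ -0.75000)
z = 0 (z = sqrt(-3/4 + 1)*(-5 + 5) = sqrt(1/4)*0 = (1/2)*0 = 0)
-131*(-9) + z = -131*(-9) + 0 = 1179 + 0 = 1179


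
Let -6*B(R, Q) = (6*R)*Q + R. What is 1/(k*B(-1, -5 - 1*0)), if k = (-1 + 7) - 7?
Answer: 6/29 ≈ 0.20690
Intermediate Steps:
B(R, Q) = -R/6 - Q*R (B(R, Q) = -((6*R)*Q + R)/6 = -(6*Q*R + R)/6 = -(R + 6*Q*R)/6 = -R/6 - Q*R)
k = -1 (k = 6 - 7 = -1)
1/(k*B(-1, -5 - 1*0)) = 1/(-(-1)*(-1)*(⅙ + (-5 - 1*0))) = 1/(-(-1)*(-1)*(⅙ + (-5 + 0))) = 1/(-(-1)*(-1)*(⅙ - 5)) = 1/(-(-1)*(-1)*(-29)/6) = 1/(-1*(-29/6)) = 1/(29/6) = 6/29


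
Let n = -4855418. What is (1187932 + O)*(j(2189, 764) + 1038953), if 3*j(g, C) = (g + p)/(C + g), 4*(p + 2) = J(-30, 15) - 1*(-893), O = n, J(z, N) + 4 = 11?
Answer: -11251953452771318/2953 ≈ -3.8103e+12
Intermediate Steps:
J(z, N) = 7 (J(z, N) = -4 + 11 = 7)
O = -4855418
p = 223 (p = -2 + (7 - 1*(-893))/4 = -2 + (7 + 893)/4 = -2 + (1/4)*900 = -2 + 225 = 223)
j(g, C) = (223 + g)/(3*(C + g)) (j(g, C) = ((g + 223)/(C + g))/3 = ((223 + g)/(C + g))/3 = (223 + g)/(3*(C + g)))
(1187932 + O)*(j(2189, 764) + 1038953) = (1187932 - 4855418)*((223 + 2189)/(3*(764 + 2189)) + 1038953) = -3667486*((1/3)*2412/2953 + 1038953) = -3667486*((1/3)*(1/2953)*2412 + 1038953) = -3667486*(804/2953 + 1038953) = -3667486*3068029013/2953 = -11251953452771318/2953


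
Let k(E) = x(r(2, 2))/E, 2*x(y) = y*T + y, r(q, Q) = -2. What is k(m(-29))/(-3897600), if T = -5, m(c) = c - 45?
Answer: 1/72105600 ≈ 1.3869e-8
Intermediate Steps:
m(c) = -45 + c
x(y) = -2*y (x(y) = (y*(-5) + y)/2 = (-5*y + y)/2 = (-4*y)/2 = -2*y)
k(E) = 4/E (k(E) = (-2*(-2))/E = 4/E)
k(m(-29))/(-3897600) = (4/(-45 - 29))/(-3897600) = (4/(-74))*(-1/3897600) = (4*(-1/74))*(-1/3897600) = -2/37*(-1/3897600) = 1/72105600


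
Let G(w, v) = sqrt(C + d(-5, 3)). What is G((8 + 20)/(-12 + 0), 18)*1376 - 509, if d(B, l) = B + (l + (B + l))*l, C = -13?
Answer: -509 + 1376*I*sqrt(15) ≈ -509.0 + 5329.2*I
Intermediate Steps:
d(B, l) = B + l*(B + 2*l) (d(B, l) = B + (B + 2*l)*l = B + l*(B + 2*l))
G(w, v) = I*sqrt(15) (G(w, v) = sqrt(-13 + (-5 + 2*3**2 - 5*3)) = sqrt(-13 + (-5 + 2*9 - 15)) = sqrt(-13 + (-5 + 18 - 15)) = sqrt(-13 - 2) = sqrt(-15) = I*sqrt(15))
G((8 + 20)/(-12 + 0), 18)*1376 - 509 = (I*sqrt(15))*1376 - 509 = 1376*I*sqrt(15) - 509 = -509 + 1376*I*sqrt(15)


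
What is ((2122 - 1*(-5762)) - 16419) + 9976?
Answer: 1441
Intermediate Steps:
((2122 - 1*(-5762)) - 16419) + 9976 = ((2122 + 5762) - 16419) + 9976 = (7884 - 16419) + 9976 = -8535 + 9976 = 1441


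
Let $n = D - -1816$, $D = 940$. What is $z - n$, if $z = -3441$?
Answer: $-6197$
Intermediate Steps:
$n = 2756$ ($n = 940 - -1816 = 940 + 1816 = 2756$)
$z - n = -3441 - 2756 = -6197$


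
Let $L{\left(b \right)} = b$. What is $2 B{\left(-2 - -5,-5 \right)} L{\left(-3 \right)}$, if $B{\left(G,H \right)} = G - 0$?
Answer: $-18$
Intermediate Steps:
$B{\left(G,H \right)} = G$ ($B{\left(G,H \right)} = G + 0 = G$)
$2 B{\left(-2 - -5,-5 \right)} L{\left(-3 \right)} = 2 \left(-2 - -5\right) \left(-3\right) = 2 \left(-2 + 5\right) \left(-3\right) = 2 \cdot 3 \left(-3\right) = 6 \left(-3\right) = -18$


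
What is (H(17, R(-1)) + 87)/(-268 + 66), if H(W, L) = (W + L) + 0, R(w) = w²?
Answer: -105/202 ≈ -0.51980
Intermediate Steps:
H(W, L) = L + W (H(W, L) = (L + W) + 0 = L + W)
(H(17, R(-1)) + 87)/(-268 + 66) = (((-1)² + 17) + 87)/(-268 + 66) = ((1 + 17) + 87)/(-202) = (18 + 87)*(-1/202) = 105*(-1/202) = -105/202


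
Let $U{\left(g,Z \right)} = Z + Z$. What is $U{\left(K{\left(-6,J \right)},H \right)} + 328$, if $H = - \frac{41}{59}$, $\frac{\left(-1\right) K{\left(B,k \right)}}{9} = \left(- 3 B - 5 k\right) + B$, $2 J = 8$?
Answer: $\frac{19270}{59} \approx 326.61$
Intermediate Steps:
$J = 4$ ($J = \frac{1}{2} \cdot 8 = 4$)
$K{\left(B,k \right)} = 18 B + 45 k$ ($K{\left(B,k \right)} = - 9 \left(\left(- 3 B - 5 k\right) + B\right) = - 9 \left(\left(- 5 k - 3 B\right) + B\right) = - 9 \left(- 5 k - 2 B\right) = 18 B + 45 k$)
$H = - \frac{41}{59}$ ($H = \left(-41\right) \frac{1}{59} = - \frac{41}{59} \approx -0.69491$)
$U{\left(g,Z \right)} = 2 Z$
$U{\left(K{\left(-6,J \right)},H \right)} + 328 = 2 \left(- \frac{41}{59}\right) + 328 = - \frac{82}{59} + 328 = \frac{19270}{59}$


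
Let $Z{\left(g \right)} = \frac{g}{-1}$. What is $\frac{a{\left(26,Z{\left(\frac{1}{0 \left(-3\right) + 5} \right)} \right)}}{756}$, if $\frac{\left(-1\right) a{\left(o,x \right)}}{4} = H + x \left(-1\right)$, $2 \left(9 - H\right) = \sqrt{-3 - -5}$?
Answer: $- \frac{46}{945} + \frac{\sqrt{2}}{378} \approx -0.044936$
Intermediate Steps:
$Z{\left(g \right)} = - g$ ($Z{\left(g \right)} = g \left(-1\right) = - g$)
$H = 9 - \frac{\sqrt{2}}{2}$ ($H = 9 - \frac{\sqrt{-3 - -5}}{2} = 9 - \frac{\sqrt{-3 + 5}}{2} = 9 - \frac{\sqrt{2}}{2} \approx 8.2929$)
$a{\left(o,x \right)} = -36 + 2 \sqrt{2} + 4 x$ ($a{\left(o,x \right)} = - 4 \left(\left(9 - \frac{\sqrt{2}}{2}\right) + x \left(-1\right)\right) = - 4 \left(\left(9 - \frac{\sqrt{2}}{2}\right) - x\right) = - 4 \left(9 - x - \frac{\sqrt{2}}{2}\right) = -36 + 2 \sqrt{2} + 4 x$)
$\frac{a{\left(26,Z{\left(\frac{1}{0 \left(-3\right) + 5} \right)} \right)}}{756} = \frac{-36 + 2 \sqrt{2} + 4 \left(- \frac{1}{0 \left(-3\right) + 5}\right)}{756} = \left(-36 + 2 \sqrt{2} + 4 \left(- \frac{1}{0 + 5}\right)\right) \frac{1}{756} = \left(-36 + 2 \sqrt{2} + 4 \left(- \frac{1}{5}\right)\right) \frac{1}{756} = \left(-36 + 2 \sqrt{2} - \frac{4}{5}\right) \frac{1}{756} = \left(- \frac{184}{5} + 2 \sqrt{2}\right) \frac{1}{756} = - \frac{46}{945} + \frac{\sqrt{2}}{378}$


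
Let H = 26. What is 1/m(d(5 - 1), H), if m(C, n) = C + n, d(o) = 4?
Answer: 1/30 ≈ 0.033333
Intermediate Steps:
1/m(d(5 - 1), H) = 1/(4 + 26) = 1/30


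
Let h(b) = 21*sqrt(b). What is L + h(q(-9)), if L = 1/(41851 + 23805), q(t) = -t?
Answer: 4136329/65656 ≈ 63.000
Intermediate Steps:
L = 1/65656 ≈ 1.5231e-5
L + h(q(-9)) = 1/65656 + 21*sqrt(-1*(-9)) = 1/65656 + 21*sqrt(9) = 1/65656 + 21*3 = 1/65656 + 63 = 4136329/65656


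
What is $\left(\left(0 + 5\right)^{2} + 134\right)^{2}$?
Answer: $25281$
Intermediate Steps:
$\left(\left(0 + 5\right)^{2} + 134\right)^{2} = \left(5^{2} + 134\right)^{2} = \left(25 + 134\right)^{2} = 159^{2} = 25281$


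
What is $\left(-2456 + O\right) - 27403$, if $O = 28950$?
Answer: $-909$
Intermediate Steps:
$\left(-2456 + O\right) - 27403 = \left(-2456 + 28950\right) - 27403 = 26494 - 27403 = -909$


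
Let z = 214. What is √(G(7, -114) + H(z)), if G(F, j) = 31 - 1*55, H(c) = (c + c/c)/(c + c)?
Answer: I*√1076099/214 ≈ 4.8474*I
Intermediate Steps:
H(c) = (1 + c)/(2*c) (H(c) = (c + 1)/((2*c)) = (1 + c)*(1/(2*c)) = (1 + c)/(2*c))
G(F, j) = -24 (G(F, j) = 31 - 55 = -24)
√(G(7, -114) + H(z)) = √(-24 + (½)*(1 + 214)/214) = √(-24 + (½)*(1/214)*215) = √(-24 + 215/428) = √(-10057/428) = I*√1076099/214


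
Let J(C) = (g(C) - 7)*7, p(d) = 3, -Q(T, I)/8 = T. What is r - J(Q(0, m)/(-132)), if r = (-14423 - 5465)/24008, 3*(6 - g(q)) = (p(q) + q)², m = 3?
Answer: 81542/3001 ≈ 27.172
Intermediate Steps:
Q(T, I) = -8*T
g(q) = 6 - (3 + q)²/3
J(C) = -7 - 7*(3 + C)²/3 (J(C) = ((6 - (3 + C)²/3) - 7)*7 = (-1 - (3 + C)²/3)*7 = -7 - 7*(3 + C)²/3)
r = -2486/3001 (r = -19888*1/24008 = -2486/3001 ≈ -0.82839)
r - J(Q(0, m)/(-132)) = -2486/3001 - (-7 - 7*(3 - 8*0/(-132))²/3) = -2486/3001 - (-7 - 7*(3 + 0*(-1/132))²/3) = -2486/3001 - (-7 - 7*(3 + 0)²/3) = -2486/3001 - (-7 - 7/3*3²) = -2486/3001 - (-7 - 7/3*9) = -2486/3001 - (-7 - 21) = -2486/3001 - 1*(-28) = -2486/3001 + 28 = 81542/3001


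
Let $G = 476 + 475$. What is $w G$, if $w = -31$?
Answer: $-29481$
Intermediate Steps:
$G = 951$
$w G = \left(-31\right) 951 = -29481$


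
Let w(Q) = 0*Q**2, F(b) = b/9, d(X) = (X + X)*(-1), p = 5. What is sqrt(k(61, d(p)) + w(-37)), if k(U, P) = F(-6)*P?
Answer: 2*sqrt(15)/3 ≈ 2.5820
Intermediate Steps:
d(X) = -2*X (d(X) = (2*X)*(-1) = -2*X)
F(b) = b/9 (F(b) = b*(1/9) = b/9)
k(U, P) = -2*P/3 (k(U, P) = ((1/9)*(-6))*P = -2*P/3)
w(Q) = 0
sqrt(k(61, d(p)) + w(-37)) = sqrt(-(-4)*5/3 + 0) = sqrt(-2/3*(-10) + 0) = sqrt(20/3 + 0) = sqrt(20/3) = 2*sqrt(15)/3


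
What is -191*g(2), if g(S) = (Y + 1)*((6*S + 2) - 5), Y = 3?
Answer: -6876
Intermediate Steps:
g(S) = -12 + 24*S (g(S) = (3 + 1)*((6*S + 2) - 5) = 4*((2 + 6*S) - 5) = 4*(-3 + 6*S) = -12 + 24*S)
-191*g(2) = -191*(-12 + 24*2) = -191*(-12 + 48) = -191*36 = -6876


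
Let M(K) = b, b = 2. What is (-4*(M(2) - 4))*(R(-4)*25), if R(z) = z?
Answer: -800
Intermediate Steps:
M(K) = 2
(-4*(M(2) - 4))*(R(-4)*25) = (-4*(2 - 4))*(-4*25) = -4*(-2)*(-100) = 8*(-100) = -800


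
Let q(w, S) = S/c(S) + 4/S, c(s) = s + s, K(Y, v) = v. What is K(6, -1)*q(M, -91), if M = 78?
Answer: -83/182 ≈ -0.45604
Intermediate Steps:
c(s) = 2*s
q(w, S) = ½ + 4/S (q(w, S) = S/((2*S)) + 4/S = S*(1/(2*S)) + 4/S = ½ + 4/S)
K(6, -1)*q(M, -91) = -(8 - 91)/(2*(-91)) = -(-1)*(-83)/(2*91) = -1*83/182 = -83/182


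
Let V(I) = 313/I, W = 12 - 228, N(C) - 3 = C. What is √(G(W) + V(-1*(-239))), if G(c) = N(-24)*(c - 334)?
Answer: √659822357/239 ≈ 107.48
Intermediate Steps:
N(C) = 3 + C
W = -216
G(c) = 7014 - 21*c (G(c) = (3 - 24)*(c - 334) = -21*(-334 + c) = 7014 - 21*c)
√(G(W) + V(-1*(-239))) = √((7014 - 21*(-216)) + 313/((-1*(-239)))) = √((7014 + 4536) + 313/239) = √(11550 + 313*(1/239)) = √(11550 + 313/239) = √(2760763/239) = √659822357/239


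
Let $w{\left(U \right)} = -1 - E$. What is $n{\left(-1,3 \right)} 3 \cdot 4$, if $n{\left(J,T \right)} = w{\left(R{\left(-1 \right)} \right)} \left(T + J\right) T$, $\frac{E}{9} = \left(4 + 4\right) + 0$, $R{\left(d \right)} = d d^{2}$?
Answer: $-5256$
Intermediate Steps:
$R{\left(d \right)} = d^{3}$
$E = 72$ ($E = 9 \left(\left(4 + 4\right) + 0\right) = 9 \left(8 + 0\right) = 9 \cdot 8 = 72$)
$w{\left(U \right)} = -73$ ($w{\left(U \right)} = -1 - 72 = -73$)
$n{\left(J,T \right)} = T \left(- 73 J - 73 T\right)$ ($n{\left(J,T \right)} = - 73 \left(T + J\right) T = - 73 \left(J + T\right) T = \left(- 73 J - 73 T\right) T = T \left(- 73 J - 73 T\right)$)
$n{\left(-1,3 \right)} 3 \cdot 4 = \left(-73\right) 3 \left(-1 + 3\right) 3 \cdot 4 = \left(-73\right) 3 \cdot 2 \cdot 3 \cdot 4 = \left(-438\right) 3 \cdot 4 = \left(-1314\right) 4 = -5256$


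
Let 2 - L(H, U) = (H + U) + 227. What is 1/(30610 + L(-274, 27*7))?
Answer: 1/30470 ≈ 3.2819e-5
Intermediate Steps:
L(H, U) = -225 - H - U (L(H, U) = 2 - ((H + U) + 227) = 2 - (227 + H + U) = 2 + (-227 - H - U) = -225 - H - U)
1/(30610 + L(-274, 27*7)) = 1/(30610 + (-225 - 1*(-274) - 27*7)) = 1/(30610 + (-225 + 274 - 1*189)) = 1/(30610 + (-225 + 274 - 189)) = 1/(30610 - 140) = 1/30470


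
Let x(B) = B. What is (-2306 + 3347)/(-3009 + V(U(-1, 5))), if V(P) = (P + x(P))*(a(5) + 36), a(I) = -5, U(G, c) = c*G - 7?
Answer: -347/1251 ≈ -0.27738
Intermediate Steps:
U(G, c) = -7 + G*c (U(G, c) = G*c - 7 = -7 + G*c)
V(P) = 62*P (V(P) = (P + P)*(-5 + 36) = (2*P)*31 = 62*P)
(-2306 + 3347)/(-3009 + V(U(-1, 5))) = (-2306 + 3347)/(-3009 + 62*(-7 - 1*5)) = 1041/(-3009 + 62*(-7 - 5)) = 1041/(-3009 + 62*(-12)) = 1041/(-3009 - 744) = 1041/(-3753) = 1041*(-1/3753) = -347/1251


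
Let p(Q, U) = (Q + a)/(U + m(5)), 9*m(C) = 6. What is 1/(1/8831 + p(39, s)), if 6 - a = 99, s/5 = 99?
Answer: -13131697/1429135 ≈ -9.1886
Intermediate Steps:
s = 495 (s = 5*99 = 495)
m(C) = 2/3 (m(C) = (1/9)*6 = 2/3)
a = -93 (a = 6 - 1*99 = 6 - 99 = -93)
p(Q, U) = (-93 + Q)/(2/3 + U) (p(Q, U) = (Q - 93)/(U + 2/3) = (-93 + Q)/(2/3 + U))
1/(1/8831 + p(39, s)) = 1/(1/8831 + 3*(-93 + 39)/(2 + 3*495)) = 1/(1/8831 + 3*(-54)/(2 + 1485)) = 1/(1/8831 + 3*(-54)/1487) = 1/(1/8831 + 3*(1/1487)*(-54)) = 1/(1/8831 - 162/1487) = 1/(-1429135/13131697) = -13131697/1429135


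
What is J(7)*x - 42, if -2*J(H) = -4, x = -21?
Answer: -84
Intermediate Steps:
J(H) = 2 (J(H) = -1/2*(-4) = 2)
J(7)*x - 42 = 2*(-21) - 42 = -42 - 42 = -84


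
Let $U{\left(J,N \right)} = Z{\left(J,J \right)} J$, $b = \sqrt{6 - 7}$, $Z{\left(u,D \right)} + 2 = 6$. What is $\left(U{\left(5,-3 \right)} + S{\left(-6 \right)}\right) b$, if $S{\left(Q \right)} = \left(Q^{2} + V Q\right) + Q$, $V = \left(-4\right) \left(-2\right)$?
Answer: $2 i \approx 2.0 i$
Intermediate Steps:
$Z{\left(u,D \right)} = 4$ ($Z{\left(u,D \right)} = -2 + 6 = 4$)
$V = 8$
$S{\left(Q \right)} = Q^{2} + 9 Q$ ($S{\left(Q \right)} = \left(Q^{2} + 8 Q\right) + Q = Q^{2} + 9 Q$)
$b = i$ ($b = \sqrt{-1} = i \approx 1.0 i$)
$U{\left(J,N \right)} = 4 J$
$\left(U{\left(5,-3 \right)} + S{\left(-6 \right)}\right) b = \left(4 \cdot 5 - 6 \left(9 - 6\right)\right) i = \left(20 - 18\right) i = 2 i$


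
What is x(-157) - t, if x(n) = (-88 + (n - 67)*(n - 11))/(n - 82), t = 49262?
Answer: -11811162/239 ≈ -49419.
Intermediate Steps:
x(n) = (-88 + (-67 + n)*(-11 + n))/(-82 + n)
x(-157) - t = (649 + (-157)² - 78*(-157))/(-82 - 157) - 1*49262 = (649 + 24649 + 12246)/(-239) - 49262 = -1/239*37544 - 49262 = -37544/239 - 49262 = -11811162/239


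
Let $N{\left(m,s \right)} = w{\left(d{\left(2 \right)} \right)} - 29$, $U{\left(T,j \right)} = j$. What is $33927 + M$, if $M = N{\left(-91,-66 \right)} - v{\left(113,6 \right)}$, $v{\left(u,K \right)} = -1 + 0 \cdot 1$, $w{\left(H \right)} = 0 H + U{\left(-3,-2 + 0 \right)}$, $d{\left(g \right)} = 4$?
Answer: $33897$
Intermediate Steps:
$w{\left(H \right)} = -2$ ($w{\left(H \right)} = 0 H + \left(-2 + 0\right) = 0 - 2 = -2$)
$v{\left(u,K \right)} = -1$ ($v{\left(u,K \right)} = -1 + 0 = -1$)
$N{\left(m,s \right)} = -31$ ($N{\left(m,s \right)} = -2 - 29 = -31$)
$M = -30$ ($M = -31 - -1 = -31 + 1 = -30$)
$33927 + M = 33927 - 30 = 33897$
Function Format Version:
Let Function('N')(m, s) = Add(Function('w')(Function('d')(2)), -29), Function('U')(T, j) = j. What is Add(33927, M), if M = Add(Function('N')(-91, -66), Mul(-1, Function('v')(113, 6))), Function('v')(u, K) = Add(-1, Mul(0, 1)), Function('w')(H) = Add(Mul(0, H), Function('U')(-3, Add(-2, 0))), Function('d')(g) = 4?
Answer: 33897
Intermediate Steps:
Function('w')(H) = -2 (Function('w')(H) = Add(Mul(0, H), Add(-2, 0)) = Add(0, -2) = -2)
Function('v')(u, K) = -1 (Function('v')(u, K) = Add(-1, 0) = -1)
Function('N')(m, s) = -31 (Function('N')(m, s) = Add(-2, -29) = -31)
M = -30 (M = Add(-31, Mul(-1, -1)) = Add(-31, 1) = -30)
Add(33927, M) = Add(33927, -30) = 33897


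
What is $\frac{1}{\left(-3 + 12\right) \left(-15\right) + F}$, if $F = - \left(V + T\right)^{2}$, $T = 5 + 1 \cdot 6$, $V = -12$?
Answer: $- \frac{1}{136} \approx -0.0073529$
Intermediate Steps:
$T = 11$ ($T = 5 + 6 = 11$)
$F = -1$ ($F = - \left(-12 + 11\right)^{2} = - \left(-1\right)^{2} = \left(-1\right) 1 = -1$)
$\frac{1}{\left(-3 + 12\right) \left(-15\right) + F} = \frac{1}{\left(-3 + 12\right) \left(-15\right) - 1} = \frac{1}{9 \left(-15\right) - 1} = \frac{1}{-135 - 1} = \frac{1}{-136} = - \frac{1}{136}$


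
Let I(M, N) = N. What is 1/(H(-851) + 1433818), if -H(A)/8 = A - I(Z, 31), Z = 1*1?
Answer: 1/1440874 ≈ 6.9402e-7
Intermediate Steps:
Z = 1
H(A) = 248 - 8*A (H(A) = -8*(A - 1*31) = -8*(A - 31) = -8*(-31 + A) = 248 - 8*A)
1/(H(-851) + 1433818) = 1/((248 - 8*(-851)) + 1433818) = 1/((248 + 6808) + 1433818) = 1/(7056 + 1433818) = 1/1440874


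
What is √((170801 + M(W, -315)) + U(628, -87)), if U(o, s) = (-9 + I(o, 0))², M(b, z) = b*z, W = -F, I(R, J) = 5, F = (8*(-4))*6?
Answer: √110337 ≈ 332.17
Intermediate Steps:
F = -192 (F = -32*6 = -192)
W = 192 (W = -1*(-192) = 192)
U(o, s) = 16 (U(o, s) = (-9 + 5)² = (-4)² = 16)
√((170801 + M(W, -315)) + U(628, -87)) = √((170801 + 192*(-315)) + 16) = √((170801 - 60480) + 16) = √(110321 + 16) = √110337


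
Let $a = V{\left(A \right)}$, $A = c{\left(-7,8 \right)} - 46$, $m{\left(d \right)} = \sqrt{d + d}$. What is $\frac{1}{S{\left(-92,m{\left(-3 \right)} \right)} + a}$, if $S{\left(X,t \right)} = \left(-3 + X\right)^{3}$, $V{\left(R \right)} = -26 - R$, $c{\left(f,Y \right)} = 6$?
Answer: $- \frac{1}{857361} \approx -1.1664 \cdot 10^{-6}$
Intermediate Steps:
$m{\left(d \right)} = \sqrt{2} \sqrt{d}$ ($m{\left(d \right)} = \sqrt{2 d} = \sqrt{2} \sqrt{d}$)
$A = -40$ ($A = 6 - 46 = -40$)
$a = 14$ ($a = -26 - -40 = -26 + 40 = 14$)
$\frac{1}{S{\left(-92,m{\left(-3 \right)} \right)} + a} = \frac{1}{\left(-3 - 92\right)^{3} + 14} = \frac{1}{\left(-95\right)^{3} + 14} = \frac{1}{-857375 + 14} = \frac{1}{-857361} = - \frac{1}{857361}$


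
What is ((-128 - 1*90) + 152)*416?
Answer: -27456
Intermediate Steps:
((-128 - 1*90) + 152)*416 = ((-128 - 90) + 152)*416 = (-218 + 152)*416 = -66*416 = -27456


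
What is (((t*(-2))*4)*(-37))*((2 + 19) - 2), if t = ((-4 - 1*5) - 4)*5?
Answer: -365560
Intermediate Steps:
t = -65 (t = ((-4 - 5) - 4)*5 = (-9 - 4)*5 = -13*5 = -65)
(((t*(-2))*4)*(-37))*((2 + 19) - 2) = ((-65*(-2)*4)*(-37))*((2 + 19) - 2) = ((130*4)*(-37))*(21 - 2) = (520*(-37))*19 = -19240*19 = -365560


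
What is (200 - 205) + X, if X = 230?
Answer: 225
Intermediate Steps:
(200 - 205) + X = (200 - 205) + 230 = -5 + 230 = 225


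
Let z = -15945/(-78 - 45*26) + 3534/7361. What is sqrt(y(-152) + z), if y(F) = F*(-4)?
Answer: sqrt(364092126787662)/765544 ≈ 24.925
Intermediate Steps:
y(F) = -4*F
z = 40593859/3062176 (z = -15945/(-78 - 1170) + 3534*(1/7361) = -15945/(-1248) + 3534/7361 = -15945*(-1/1248) + 3534/7361 = 5315/416 + 3534/7361 = 40593859/3062176 ≈ 13.257)
sqrt(y(-152) + z) = sqrt(-4*(-152) + 40593859/3062176) = sqrt(608 + 40593859/3062176) = sqrt(1902396867/3062176) = sqrt(364092126787662)/765544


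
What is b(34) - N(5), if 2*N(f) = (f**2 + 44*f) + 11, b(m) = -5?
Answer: -133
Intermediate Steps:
N(f) = 11/2 + f**2/2 + 22*f (N(f) = ((f**2 + 44*f) + 11)/2 = (11 + f**2 + 44*f)/2 = 11/2 + f**2/2 + 22*f)
b(34) - N(5) = -5 - (11/2 + (1/2)*5**2 + 22*5) = -5 - (11/2 + (1/2)*25 + 110) = -5 - (11/2 + 25/2 + 110) = -5 - 1*128 = -5 - 128 = -133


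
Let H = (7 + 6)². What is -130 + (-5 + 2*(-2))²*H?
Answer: 13559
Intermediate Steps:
H = 169 (H = 13² = 169)
-130 + (-5 + 2*(-2))²*H = -130 + (-5 + 2*(-2))²*169 = -130 + (-5 - 4)²*169 = -130 + (-9)²*169 = -130 + 81*169 = -130 + 13689 = 13559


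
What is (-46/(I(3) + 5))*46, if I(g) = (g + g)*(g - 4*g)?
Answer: 2116/49 ≈ 43.184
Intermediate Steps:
I(g) = -6*g² (I(g) = (2*g)*(-3*g) = -6*g²)
(-46/(I(3) + 5))*46 = (-46/(-6*3² + 5))*46 = (-46/(-6*9 + 5))*46 = (-46/(-54 + 5))*46 = (-46/(-49))*46 = -1/49*(-46)*46 = (46/49)*46 = 2116/49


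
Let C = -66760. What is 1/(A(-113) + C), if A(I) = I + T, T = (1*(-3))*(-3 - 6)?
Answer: -1/66846 ≈ -1.4960e-5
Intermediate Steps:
T = 27 (T = -3*(-9) = 27)
A(I) = 27 + I (A(I) = I + 27 = 27 + I)
1/(A(-113) + C) = 1/((27 - 113) - 66760) = 1/(-86 - 66760) = 1/(-66846) = -1/66846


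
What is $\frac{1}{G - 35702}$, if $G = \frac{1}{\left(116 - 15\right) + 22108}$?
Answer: $- \frac{22209}{792905717} \approx -2.801 \cdot 10^{-5}$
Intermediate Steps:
$G = \frac{1}{22209}$ ($G = \frac{1}{\left(116 - 15\right) + 22108} = \frac{1}{101 + 22108} = \frac{1}{22209} \approx 4.5027 \cdot 10^{-5}$)
$\frac{1}{G - 35702} = \frac{1}{\frac{1}{22209} - 35702} = \frac{1}{- \frac{792905717}{22209}} = - \frac{22209}{792905717}$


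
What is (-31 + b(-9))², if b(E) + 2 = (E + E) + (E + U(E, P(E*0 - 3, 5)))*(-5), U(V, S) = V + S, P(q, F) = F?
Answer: 196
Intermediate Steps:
U(V, S) = S + V
b(E) = -27 - 8*E (b(E) = -2 + ((E + E) + (E + (5 + E))*(-5)) = -2 + (2*E + (5 + 2*E)*(-5)) = -2 + (2*E + (-25 - 10*E)) = -2 + (-25 - 8*E) = -27 - 8*E)
(-31 + b(-9))² = (-31 + (-27 - 8*(-9)))² = (-31 + (-27 + 72))² = (-31 + 45)² = 14² = 196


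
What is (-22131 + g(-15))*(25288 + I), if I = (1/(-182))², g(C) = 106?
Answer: -18449014678825/33124 ≈ -5.5697e+8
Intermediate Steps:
I = 1/33124 (I = (-1/182)² = 1/33124 ≈ 3.0190e-5)
(-22131 + g(-15))*(25288 + I) = (-22131 + 106)*(25288 + 1/33124) = -22025*837639713/33124 = -18449014678825/33124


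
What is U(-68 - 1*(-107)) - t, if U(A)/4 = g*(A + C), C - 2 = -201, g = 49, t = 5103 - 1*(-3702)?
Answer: -40165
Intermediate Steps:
t = 8805 (t = 5103 + 3702 = 8805)
C = -199 (C = 2 - 201 = -199)
U(A) = -39004 + 196*A (U(A) = 4*(49*(A - 199)) = 4*(49*(-199 + A)) = 4*(-9751 + 49*A) = -39004 + 196*A)
U(-68 - 1*(-107)) - t = (-39004 + 196*(-68 - 1*(-107))) - 1*8805 = (-39004 + 196*(-68 + 107)) - 8805 = (-39004 + 196*39) - 8805 = (-39004 + 7644) - 8805 = -31360 - 8805 = -40165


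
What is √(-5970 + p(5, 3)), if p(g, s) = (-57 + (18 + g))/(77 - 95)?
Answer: I*√53713/3 ≈ 77.254*I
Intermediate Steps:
p(g, s) = 13/6 - g/18 (p(g, s) = (-39 + g)/(-18) = (-39 + g)*(-1/18) = 13/6 - g/18)
√(-5970 + p(5, 3)) = √(-5970 + (13/6 - 1/18*5)) = √(-5970 + (13/6 - 5/18)) = √(-5970 + 17/9) = √(-53713/9) = I*√53713/3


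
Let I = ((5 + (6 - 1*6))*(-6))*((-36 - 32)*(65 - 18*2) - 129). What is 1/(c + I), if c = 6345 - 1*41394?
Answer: 1/27981 ≈ 3.5739e-5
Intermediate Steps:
c = -35049 (c = 6345 - 41394 = -35049)
I = 63030 (I = ((5 + (6 - 6))*(-6))*(-68*(65 - 36) - 129) = ((5 + 0)*(-6))*(-68*29 - 129) = (5*(-6))*(-1972 - 129) = -30*(-2101) = 63030)
1/(c + I) = 1/(-35049 + 63030) = 1/27981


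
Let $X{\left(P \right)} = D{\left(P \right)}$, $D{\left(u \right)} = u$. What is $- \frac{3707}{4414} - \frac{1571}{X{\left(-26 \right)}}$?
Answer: $\frac{1709503}{28691} \approx 59.583$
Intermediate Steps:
$X{\left(P \right)} = P$
$- \frac{3707}{4414} - \frac{1571}{X{\left(-26 \right)}} = - \frac{3707}{4414} - \frac{1571}{-26} = \left(-3707\right) \frac{1}{4414} - - \frac{1571}{26} = - \frac{3707}{4414} + \frac{1571}{26} = \frac{1709503}{28691}$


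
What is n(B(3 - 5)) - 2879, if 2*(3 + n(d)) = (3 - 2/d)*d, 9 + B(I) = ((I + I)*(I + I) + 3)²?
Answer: -2355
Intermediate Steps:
B(I) = -9 + (3 + 4*I²)² (B(I) = -9 + ((I + I)*(I + I) + 3)² = -9 + ((2*I)*(2*I) + 3)² = -9 + (4*I² + 3)² = -9 + (3 + 4*I²)²)
n(d) = -3 + d*(3 - 2/d)/2 (n(d) = -3 + ((3 - 2/d)*d)/2 = -3 + (d*(3 - 2/d))/2 = -3 + d*(3 - 2/d)/2)
n(B(3 - 5)) - 2879 = (-4 + 3*(-9 + (3 + 4*(3 - 5)²)²)/2) - 2879 = (-4 + 3*(-9 + (3 + 4*(-2)²)²)/2) - 2879 = (-4 + 3*(-9 + (3 + 4*4)²)/2) - 2879 = (-4 + 3*(-9 + (3 + 16)²)/2) - 2879 = (-4 + 3*(-9 + 19²)/2) - 2879 = (-4 + 3*(-9 + 361)/2) - 2879 = (-4 + (3/2)*352) - 2879 = (-4 + 528) - 2879 = 524 - 2879 = -2355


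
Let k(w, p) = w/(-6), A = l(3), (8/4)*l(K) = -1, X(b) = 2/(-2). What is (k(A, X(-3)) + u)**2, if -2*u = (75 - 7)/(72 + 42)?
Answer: 2401/51984 ≈ 0.046187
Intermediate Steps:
X(b) = -1 (X(b) = 2*(-1/2) = -1)
l(K) = -1/2 (l(K) = (1/2)*(-1) = -1/2)
A = -1/2 ≈ -0.50000
k(w, p) = -w/6 (k(w, p) = w*(-1/6) = -w/6)
u = -17/57 (u = -(75 - 7)/(2*(72 + 42)) = -34/114 = -1/2*34/57 = -17/57 ≈ -0.29825)
(k(A, X(-3)) + u)**2 = (-1/6*(-1/2) - 17/57)**2 = (1/12 - 17/57)**2 = (-49/228)**2 = 2401/51984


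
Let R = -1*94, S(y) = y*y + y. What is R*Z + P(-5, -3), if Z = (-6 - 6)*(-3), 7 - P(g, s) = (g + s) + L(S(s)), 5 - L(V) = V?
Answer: -3368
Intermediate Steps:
S(y) = y + y**2 (S(y) = y**2 + y = y + y**2)
L(V) = 5 - V
P(g, s) = 2 - g - s + s*(1 + s) (P(g, s) = 7 - ((g + s) + (5 - s*(1 + s))) = 7 - (5 + g + s - s*(1 + s)) = 7 + (-5 - g - s + s*(1 + s)) = 2 - g - s + s*(1 + s))
Z = 36 (Z = -12*(-3) = 36)
R = -94
R*Z + P(-5, -3) = -94*36 + (2 + (-3)**2 - 1*(-5)) = -3384 + (2 + 9 + 5) = -3384 + 16 = -3368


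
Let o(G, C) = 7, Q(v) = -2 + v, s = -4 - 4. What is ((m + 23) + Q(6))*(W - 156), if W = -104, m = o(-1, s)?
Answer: -8840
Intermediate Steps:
s = -8
m = 7
((m + 23) + Q(6))*(W - 156) = ((7 + 23) + (-2 + 6))*(-104 - 156) = (30 + 4)*(-260) = 34*(-260) = -8840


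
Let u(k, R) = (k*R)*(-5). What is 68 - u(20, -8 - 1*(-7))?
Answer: -32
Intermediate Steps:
u(k, R) = -5*R*k (u(k, R) = (R*k)*(-5) = -5*R*k)
68 - u(20, -8 - 1*(-7)) = 68 - (-5)*(-8 - 1*(-7))*20 = 68 - (-5)*(-8 + 7)*20 = 68 - (-5)*(-1)*20 = 68 - 1*100 = 68 - 100 = -32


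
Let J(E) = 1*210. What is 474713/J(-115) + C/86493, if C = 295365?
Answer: 13707126053/6054510 ≈ 2264.0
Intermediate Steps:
J(E) = 210
474713/J(-115) + C/86493 = 474713/210 + 295365/86493 = 474713*(1/210) + 295365*(1/86493) = 474713/210 + 98455/28831 = 13707126053/6054510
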